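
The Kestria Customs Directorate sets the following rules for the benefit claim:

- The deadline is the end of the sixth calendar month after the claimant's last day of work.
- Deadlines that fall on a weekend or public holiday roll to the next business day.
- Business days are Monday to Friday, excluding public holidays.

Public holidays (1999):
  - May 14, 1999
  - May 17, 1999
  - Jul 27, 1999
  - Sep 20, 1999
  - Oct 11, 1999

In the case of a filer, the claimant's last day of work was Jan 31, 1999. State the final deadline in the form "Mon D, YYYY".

Aug 2, 1999

6 months after Jan 31, 1999 is July 1999; that month ends on Jul 31, 1999.
Jul 31, 1999 falls on a Saturday. Rolling to the next business day gives Aug 2, 1999, a Monday.
So the filing is due Aug 2, 1999.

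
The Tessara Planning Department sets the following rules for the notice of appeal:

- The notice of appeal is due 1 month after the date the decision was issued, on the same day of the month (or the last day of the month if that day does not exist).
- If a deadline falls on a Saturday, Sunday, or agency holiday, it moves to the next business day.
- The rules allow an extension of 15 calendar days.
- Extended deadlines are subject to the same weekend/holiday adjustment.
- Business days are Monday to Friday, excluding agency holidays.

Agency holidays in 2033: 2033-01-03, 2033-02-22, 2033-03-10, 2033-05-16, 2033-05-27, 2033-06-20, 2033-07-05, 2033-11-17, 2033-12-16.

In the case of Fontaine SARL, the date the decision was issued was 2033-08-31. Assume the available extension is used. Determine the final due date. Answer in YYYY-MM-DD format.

1 month after 2033-08-31, on the same day of the month, is 2033-09-30 (day 31 does not exist in September, so the month's last day is used).
2033-09-30 falls on a Friday, which is a business day, so no adjustment is needed.
The 15-calendar-day extension moves the deadline from 2033-09-30 to 2033-10-15.
2033-10-15 is a Saturday; the next business day is 2033-10-17 (Monday).
The final due date is 2033-10-17.

2033-10-17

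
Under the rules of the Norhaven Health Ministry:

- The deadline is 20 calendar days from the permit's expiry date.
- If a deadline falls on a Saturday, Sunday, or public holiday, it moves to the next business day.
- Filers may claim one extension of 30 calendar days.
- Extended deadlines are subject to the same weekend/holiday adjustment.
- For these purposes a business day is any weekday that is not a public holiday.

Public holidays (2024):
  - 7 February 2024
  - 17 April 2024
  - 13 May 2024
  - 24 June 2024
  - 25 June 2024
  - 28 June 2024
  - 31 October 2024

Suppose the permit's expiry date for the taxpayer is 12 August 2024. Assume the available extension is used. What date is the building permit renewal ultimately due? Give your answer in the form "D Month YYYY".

20 calendar days after 12 August 2024 is 1 September 2024.
1 September 2024 is a Sunday, so it moves to the next business day, 2 September 2024 (Monday).
Applying the 30-calendar-day extension: 2 September 2024 + 30 days = 2 October 2024.
Since 2 October 2024 is a Wednesday and not a holiday, the date is unchanged.
So the filing is due 2 October 2024.

2 October 2024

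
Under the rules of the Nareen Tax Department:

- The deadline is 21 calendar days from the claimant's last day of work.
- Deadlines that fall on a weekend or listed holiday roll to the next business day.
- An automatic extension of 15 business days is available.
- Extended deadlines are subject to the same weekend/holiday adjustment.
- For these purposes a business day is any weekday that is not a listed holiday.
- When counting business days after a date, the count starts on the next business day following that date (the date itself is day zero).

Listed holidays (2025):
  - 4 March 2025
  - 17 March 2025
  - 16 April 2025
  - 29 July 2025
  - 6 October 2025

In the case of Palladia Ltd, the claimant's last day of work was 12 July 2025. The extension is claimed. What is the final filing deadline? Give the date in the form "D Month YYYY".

25 August 2025

21 calendar days after 12 July 2025 is 2 August 2025.
2 August 2025 is a Saturday, so it moves to the next business day, 4 August 2025 (Monday).
Applying the 15-business-day extension: 15 business days after 4 August 2025 is 25 August 2025.
25 August 2025 (Monday) is already a business day.
Deadline: 25 August 2025.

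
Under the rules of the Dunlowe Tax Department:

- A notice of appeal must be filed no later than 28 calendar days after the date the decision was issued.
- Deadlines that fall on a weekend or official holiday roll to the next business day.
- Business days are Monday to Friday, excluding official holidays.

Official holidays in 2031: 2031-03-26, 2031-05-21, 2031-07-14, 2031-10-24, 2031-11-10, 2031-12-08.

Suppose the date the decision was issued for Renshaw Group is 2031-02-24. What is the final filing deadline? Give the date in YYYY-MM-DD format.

2031-03-24

From 2031-02-24, 28 calendar days later is 2031-03-24.
2031-03-24 falls on a Monday, which is a business day, so no adjustment is needed.
Deadline: 2031-03-24.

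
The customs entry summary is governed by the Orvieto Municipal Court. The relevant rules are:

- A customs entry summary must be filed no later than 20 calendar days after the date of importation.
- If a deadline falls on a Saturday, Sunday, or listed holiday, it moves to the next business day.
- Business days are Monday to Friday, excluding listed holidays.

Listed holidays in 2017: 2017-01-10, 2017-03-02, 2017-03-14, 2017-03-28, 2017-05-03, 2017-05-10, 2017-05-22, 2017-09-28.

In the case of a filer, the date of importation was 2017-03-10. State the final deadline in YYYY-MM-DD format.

From 2017-03-10, 20 calendar days later is 2017-03-30.
2017-03-30 falls on a Thursday, which is a business day, so no adjustment is needed.
So the filing is due 2017-03-30.

2017-03-30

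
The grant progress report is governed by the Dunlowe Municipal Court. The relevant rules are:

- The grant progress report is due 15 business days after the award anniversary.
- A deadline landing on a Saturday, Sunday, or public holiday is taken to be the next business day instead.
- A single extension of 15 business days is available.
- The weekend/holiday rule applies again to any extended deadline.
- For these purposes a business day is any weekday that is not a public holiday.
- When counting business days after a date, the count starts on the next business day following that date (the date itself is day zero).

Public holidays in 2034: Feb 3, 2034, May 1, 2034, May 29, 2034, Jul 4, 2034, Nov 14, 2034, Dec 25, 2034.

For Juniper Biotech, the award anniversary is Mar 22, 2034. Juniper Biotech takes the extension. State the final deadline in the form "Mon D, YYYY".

May 4, 2034

Starting the day after Mar 22, 2034 and counting 15 business days lands on Apr 12, 2034.
Apr 12, 2034 falls on a Wednesday, which is a business day, so no adjustment is needed.
Applying the 15-business-day extension: 15 business days after Apr 12, 2034 is May 4, 2034.
May 4, 2034 is a Thursday and not a listed holiday, so it stands.
The final due date is May 4, 2034.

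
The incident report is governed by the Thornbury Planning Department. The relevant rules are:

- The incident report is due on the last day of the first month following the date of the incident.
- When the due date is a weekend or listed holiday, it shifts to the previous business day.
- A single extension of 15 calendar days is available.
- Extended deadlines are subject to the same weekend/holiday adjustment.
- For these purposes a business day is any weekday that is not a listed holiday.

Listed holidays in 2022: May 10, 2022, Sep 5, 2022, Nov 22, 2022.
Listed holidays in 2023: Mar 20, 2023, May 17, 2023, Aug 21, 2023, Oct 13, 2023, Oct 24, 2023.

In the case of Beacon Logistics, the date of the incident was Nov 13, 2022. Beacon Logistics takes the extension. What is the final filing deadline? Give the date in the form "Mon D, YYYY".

The first month after Nov 13, 2022 is December 2022, whose last day is Dec 31, 2022.
Dec 31, 2022 falls on a Saturday. Rolling to the preceding business day gives Dec 30, 2022, a Friday.
Applying the 15-calendar-day extension: Dec 30, 2022 + 15 days = Jan 14, 2023.
Jan 14, 2023 is a Saturday, so it moves to the preceding business day, Jan 13, 2023 (Friday).
The final due date is Jan 13, 2023.

Jan 13, 2023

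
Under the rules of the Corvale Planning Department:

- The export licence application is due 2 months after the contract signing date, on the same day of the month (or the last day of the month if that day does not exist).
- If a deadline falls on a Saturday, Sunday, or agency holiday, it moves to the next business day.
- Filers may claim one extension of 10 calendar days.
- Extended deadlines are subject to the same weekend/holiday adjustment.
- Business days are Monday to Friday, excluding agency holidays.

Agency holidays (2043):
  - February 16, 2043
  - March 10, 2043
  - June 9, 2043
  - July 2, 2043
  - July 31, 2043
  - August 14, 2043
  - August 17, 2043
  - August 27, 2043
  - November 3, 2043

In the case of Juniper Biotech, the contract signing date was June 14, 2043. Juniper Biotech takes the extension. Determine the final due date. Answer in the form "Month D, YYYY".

August 28, 2043

2 months from June 14, 2043 is August 14, 2043.
August 14, 2043 is a listed holiday, so it moves to the next business day, August 18, 2043 (Tuesday).
The 10-calendar-day extension moves the deadline from August 18, 2043 to August 28, 2043.
August 28, 2043 falls on a Friday, which is a business day, so no adjustment is needed.
The final due date is August 28, 2043.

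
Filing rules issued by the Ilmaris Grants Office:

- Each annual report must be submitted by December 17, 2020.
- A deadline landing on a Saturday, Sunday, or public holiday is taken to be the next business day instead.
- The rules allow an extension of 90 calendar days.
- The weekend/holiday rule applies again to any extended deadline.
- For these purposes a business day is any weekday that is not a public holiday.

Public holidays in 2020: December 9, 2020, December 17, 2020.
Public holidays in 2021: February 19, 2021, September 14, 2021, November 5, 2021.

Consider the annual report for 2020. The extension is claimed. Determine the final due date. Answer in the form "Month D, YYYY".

Start from the fixed due date, December 17, 2020.
December 17, 2020 is a listed holiday; the next business day is December 18, 2020 (Friday).
With the 90-day extension, December 18, 2020 becomes March 18, 2021.
March 18, 2021 (Thursday) is already a business day.
The final due date is March 18, 2021.

March 18, 2021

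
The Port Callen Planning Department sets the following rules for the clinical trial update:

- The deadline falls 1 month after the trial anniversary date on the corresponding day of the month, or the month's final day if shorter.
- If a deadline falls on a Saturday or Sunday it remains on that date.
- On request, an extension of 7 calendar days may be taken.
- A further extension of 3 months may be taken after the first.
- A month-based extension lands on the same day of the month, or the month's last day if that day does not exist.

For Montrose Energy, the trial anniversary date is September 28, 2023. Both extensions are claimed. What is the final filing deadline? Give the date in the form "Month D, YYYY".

February 4, 2024

Moving 1 month forward from September 28, 2023 on the corresponding day gives October 28, 2023.
October 28, 2023 is a Saturday; no weekend or holiday adjustment applies.
Add the 7 calendar-day extension to October 28, 2023: November 4, 2023.
No adjustment is made for weekends or holidays, so November 4, 2023 stands.
The 3 months extension carries November 4, 2023 to February 4, 2024.
No adjustment is made for weekends or holidays, so February 4, 2024 stands.
Deadline: February 4, 2024.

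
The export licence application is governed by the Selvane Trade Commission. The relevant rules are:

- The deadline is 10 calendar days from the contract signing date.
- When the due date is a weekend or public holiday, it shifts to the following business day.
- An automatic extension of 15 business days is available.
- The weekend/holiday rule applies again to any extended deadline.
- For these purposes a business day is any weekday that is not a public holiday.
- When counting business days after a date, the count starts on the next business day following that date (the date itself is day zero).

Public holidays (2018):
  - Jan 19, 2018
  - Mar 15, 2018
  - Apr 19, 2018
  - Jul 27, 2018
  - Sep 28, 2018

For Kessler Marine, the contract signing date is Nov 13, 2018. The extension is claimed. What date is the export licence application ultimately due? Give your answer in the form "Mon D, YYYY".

From Nov 13, 2018, 10 calendar days later is Nov 23, 2018.
Nov 23, 2018 falls on a Friday, which is a business day, so no adjustment is needed.
The 15-business-day extension runs from Nov 23, 2018 to Dec 14, 2018.
Since Dec 14, 2018 is a Friday and not a holiday, the date is unchanged.
So the filing is due Dec 14, 2018.

Dec 14, 2018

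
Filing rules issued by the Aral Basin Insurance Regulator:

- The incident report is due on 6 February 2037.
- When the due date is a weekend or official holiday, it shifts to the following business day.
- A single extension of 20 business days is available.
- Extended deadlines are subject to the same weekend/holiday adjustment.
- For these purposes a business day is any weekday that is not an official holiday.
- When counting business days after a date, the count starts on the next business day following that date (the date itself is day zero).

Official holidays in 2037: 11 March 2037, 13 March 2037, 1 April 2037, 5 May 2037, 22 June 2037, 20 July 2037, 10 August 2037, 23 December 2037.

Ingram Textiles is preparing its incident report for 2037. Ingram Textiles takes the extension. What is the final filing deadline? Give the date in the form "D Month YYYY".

The stated deadline is 6 February 2037.
6 February 2037 (Friday) is already a business day.
The 20-business-day extension runs from 6 February 2037 to 6 March 2037.
Since 6 March 2037 is a Friday and not a holiday, the date is unchanged.
Final deadline: 6 March 2037.

6 March 2037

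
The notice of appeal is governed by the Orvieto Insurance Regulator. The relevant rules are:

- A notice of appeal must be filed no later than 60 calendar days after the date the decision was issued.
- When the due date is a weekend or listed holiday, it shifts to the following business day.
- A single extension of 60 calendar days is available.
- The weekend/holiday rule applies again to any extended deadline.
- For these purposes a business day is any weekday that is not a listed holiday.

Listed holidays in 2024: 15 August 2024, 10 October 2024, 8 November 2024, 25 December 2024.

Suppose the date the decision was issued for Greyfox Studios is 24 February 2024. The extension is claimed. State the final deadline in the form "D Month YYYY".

Trigger date 24 February 2024 + 60 calendar days = 24 April 2024.
24 April 2024 (Wednesday) is already a business day.
The 60-calendar-day extension moves the deadline from 24 April 2024 to 23 June 2024.
23 June 2024 is a Sunday; the next business day is 24 June 2024 (Monday).
Final deadline: 24 June 2024.

24 June 2024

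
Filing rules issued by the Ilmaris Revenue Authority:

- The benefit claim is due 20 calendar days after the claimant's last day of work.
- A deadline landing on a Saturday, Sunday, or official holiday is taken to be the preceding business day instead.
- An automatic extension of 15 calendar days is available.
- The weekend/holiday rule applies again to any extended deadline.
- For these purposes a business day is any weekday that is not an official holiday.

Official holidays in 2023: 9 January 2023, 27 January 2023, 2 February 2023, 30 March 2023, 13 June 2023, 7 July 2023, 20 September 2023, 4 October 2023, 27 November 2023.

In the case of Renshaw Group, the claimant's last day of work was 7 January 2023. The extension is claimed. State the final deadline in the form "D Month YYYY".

Adding 20 calendar days to 7 January 2023 gives 27 January 2023.
27 January 2023 is a listed holiday, so it moves to the preceding business day, 26 January 2023 (Thursday).
Add the 15 calendar-day extension to 26 January 2023: 10 February 2023.
10 February 2023 (Friday) is already a business day.
So the filing is due 10 February 2023.

10 February 2023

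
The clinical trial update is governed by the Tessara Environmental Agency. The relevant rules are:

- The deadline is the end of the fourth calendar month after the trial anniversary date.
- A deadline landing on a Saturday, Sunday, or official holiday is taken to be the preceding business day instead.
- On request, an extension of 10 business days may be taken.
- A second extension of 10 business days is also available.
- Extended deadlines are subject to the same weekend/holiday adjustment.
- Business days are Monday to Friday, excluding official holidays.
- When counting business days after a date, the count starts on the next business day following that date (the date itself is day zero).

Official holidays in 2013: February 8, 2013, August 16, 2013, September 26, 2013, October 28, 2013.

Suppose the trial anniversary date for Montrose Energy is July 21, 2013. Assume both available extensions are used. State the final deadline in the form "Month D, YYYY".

December 27, 2013

The fourth month after July 21, 2013 is November 2013, whose last day is November 30, 2013.
November 30, 2013 is a Saturday, so it moves to the preceding business day, November 29, 2013 (Friday).
Applying the 10-business-day extension: 10 business days after November 29, 2013 is December 13, 2013.
December 13, 2013 (Friday) is already a business day.
Applying the 10-business-day extension: 10 business days after December 13, 2013 is December 27, 2013.
December 27, 2013 falls on a Friday, which is a business day, so no adjustment is needed.
So the filing is due December 27, 2013.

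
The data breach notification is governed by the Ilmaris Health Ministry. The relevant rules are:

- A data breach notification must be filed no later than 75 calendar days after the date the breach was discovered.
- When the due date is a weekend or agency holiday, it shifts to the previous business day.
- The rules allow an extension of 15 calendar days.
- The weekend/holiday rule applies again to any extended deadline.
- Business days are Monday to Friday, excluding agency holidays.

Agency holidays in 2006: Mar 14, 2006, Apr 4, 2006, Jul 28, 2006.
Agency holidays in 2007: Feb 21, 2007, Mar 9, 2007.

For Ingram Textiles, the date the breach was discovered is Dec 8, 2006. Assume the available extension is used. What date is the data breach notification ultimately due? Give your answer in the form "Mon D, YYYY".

From Dec 8, 2006, 75 calendar days later is Feb 21, 2007.
Feb 21, 2007 is a listed holiday; the preceding business day is Feb 20, 2007 (Tuesday).
Applying the 15-calendar-day extension: Feb 20, 2007 + 15 days = Mar 7, 2007.
Mar 7, 2007 is a Wednesday and not a listed holiday, so it stands.
The final due date is Mar 7, 2007.

Mar 7, 2007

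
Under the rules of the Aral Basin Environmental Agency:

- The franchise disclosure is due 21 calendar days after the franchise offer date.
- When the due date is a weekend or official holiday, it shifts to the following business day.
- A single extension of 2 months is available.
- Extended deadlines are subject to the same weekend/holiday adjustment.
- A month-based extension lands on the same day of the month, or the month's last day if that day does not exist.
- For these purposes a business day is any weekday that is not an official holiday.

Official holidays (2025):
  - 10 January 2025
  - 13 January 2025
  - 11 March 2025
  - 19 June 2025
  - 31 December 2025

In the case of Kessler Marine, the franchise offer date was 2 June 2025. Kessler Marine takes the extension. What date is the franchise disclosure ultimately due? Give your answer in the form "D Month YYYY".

25 August 2025

Adding 21 calendar days to 2 June 2025 gives 23 June 2025.
23 June 2025 falls on a Monday, which is a business day, so no adjustment is needed.
Add 2 months to 23 June 2025: 23 August 2025.
23 August 2025 is a Saturday; the next business day is 25 August 2025 (Monday).
Final deadline: 25 August 2025.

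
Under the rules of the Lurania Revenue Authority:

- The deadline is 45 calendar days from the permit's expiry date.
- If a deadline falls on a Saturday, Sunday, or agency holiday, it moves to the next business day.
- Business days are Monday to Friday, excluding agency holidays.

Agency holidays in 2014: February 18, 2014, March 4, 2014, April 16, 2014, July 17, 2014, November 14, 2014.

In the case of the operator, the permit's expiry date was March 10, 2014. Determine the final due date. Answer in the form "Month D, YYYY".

Trigger date March 10, 2014 + 45 calendar days = April 24, 2014.
April 24, 2014 falls on a Thursday, which is a business day, so no adjustment is needed.
Final deadline: April 24, 2014.

April 24, 2014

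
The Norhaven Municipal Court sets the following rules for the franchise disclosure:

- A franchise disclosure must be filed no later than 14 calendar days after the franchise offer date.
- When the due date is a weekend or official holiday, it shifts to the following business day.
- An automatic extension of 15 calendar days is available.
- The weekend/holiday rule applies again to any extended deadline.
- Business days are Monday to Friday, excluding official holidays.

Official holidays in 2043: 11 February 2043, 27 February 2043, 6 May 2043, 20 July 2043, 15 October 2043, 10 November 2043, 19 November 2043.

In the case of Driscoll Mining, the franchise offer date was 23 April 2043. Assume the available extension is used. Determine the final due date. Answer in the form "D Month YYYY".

Adding 14 calendar days to 23 April 2043 gives 7 May 2043.
Since 7 May 2043 is a Thursday and not a holiday, the date is unchanged.
Add the 15 calendar-day extension to 7 May 2043: 22 May 2043.
22 May 2043 (Friday) is already a business day.
The final due date is 22 May 2043.

22 May 2043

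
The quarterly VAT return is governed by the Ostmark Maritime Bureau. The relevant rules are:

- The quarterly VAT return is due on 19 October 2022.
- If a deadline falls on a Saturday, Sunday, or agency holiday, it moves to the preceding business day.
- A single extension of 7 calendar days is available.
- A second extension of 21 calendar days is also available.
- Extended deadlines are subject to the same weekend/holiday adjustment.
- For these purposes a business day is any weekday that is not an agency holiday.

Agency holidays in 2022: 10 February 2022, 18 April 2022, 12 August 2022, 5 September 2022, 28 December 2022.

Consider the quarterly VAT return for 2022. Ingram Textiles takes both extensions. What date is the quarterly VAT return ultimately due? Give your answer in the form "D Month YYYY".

The stated deadline is 19 October 2022.
Since 19 October 2022 is a Wednesday and not a holiday, the date is unchanged.
Add the 7 calendar-day extension to 19 October 2022: 26 October 2022.
26 October 2022 is a Wednesday and not a listed holiday, so it stands.
Applying the 21-calendar-day extension: 26 October 2022 + 21 days = 16 November 2022.
16 November 2022 falls on a Wednesday, which is a business day, so no adjustment is needed.
So the filing is due 16 November 2022.

16 November 2022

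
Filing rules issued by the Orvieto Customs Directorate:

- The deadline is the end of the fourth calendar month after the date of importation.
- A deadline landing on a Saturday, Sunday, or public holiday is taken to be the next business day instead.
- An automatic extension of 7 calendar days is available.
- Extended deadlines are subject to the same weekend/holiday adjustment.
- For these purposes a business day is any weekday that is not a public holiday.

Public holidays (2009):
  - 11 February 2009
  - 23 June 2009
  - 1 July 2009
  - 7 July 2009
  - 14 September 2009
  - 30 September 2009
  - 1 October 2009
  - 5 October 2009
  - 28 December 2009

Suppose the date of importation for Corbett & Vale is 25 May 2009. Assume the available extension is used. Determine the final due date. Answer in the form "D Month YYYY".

9 October 2009

The fourth month after 25 May 2009 is September 2009, whose last day is 30 September 2009.
30 September 2009 is a listed holiday; the next business day is 2 October 2009 (Friday).
Applying the 7-calendar-day extension: 2 October 2009 + 7 days = 9 October 2009.
9 October 2009 (Friday) is already a business day.
Deadline: 9 October 2009.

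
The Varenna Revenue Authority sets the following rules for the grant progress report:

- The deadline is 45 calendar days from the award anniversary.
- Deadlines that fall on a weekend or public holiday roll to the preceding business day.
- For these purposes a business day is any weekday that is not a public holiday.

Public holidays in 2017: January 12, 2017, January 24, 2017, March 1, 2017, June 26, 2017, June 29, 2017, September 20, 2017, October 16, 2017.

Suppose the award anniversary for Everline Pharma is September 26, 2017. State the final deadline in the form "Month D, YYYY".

Trigger date September 26, 2017 + 45 calendar days = November 10, 2017.
November 10, 2017 (Friday) is already a business day.
So the filing is due November 10, 2017.

November 10, 2017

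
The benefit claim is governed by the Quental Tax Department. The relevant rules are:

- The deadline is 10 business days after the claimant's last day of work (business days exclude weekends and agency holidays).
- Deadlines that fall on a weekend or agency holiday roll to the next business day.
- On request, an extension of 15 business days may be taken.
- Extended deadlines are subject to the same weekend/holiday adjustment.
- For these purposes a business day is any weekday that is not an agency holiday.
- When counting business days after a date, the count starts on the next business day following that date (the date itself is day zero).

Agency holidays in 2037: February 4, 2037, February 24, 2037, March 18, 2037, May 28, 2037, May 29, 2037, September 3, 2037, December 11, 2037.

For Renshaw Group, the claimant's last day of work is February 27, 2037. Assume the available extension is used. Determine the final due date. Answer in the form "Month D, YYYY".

April 6, 2037

10 business days after February 27, 2037, excluding weekends and holidays, is March 13, 2037.
March 13, 2037 is a Friday and not a listed holiday, so it stands.
Applying the 15-business-day extension: 15 business days after March 13, 2037 is April 6, 2037.
Since April 6, 2037 is a Monday and not a holiday, the date is unchanged.
Final deadline: April 6, 2037.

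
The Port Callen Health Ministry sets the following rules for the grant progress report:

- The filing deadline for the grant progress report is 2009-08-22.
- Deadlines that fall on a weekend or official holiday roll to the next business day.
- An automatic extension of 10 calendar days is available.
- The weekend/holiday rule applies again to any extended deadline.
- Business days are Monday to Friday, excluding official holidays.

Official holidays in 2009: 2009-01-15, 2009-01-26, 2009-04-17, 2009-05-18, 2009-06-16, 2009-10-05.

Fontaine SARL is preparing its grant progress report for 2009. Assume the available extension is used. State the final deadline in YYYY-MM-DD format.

The statutory due date is 2009-08-22.
2009-08-22 is a Saturday, so it moves to the next business day, 2009-08-24 (Monday).
With the 10-day extension, 2009-08-24 becomes 2009-09-03.
2009-09-03 is a Thursday and not a listed holiday, so it stands.
So the filing is due 2009-09-03.

2009-09-03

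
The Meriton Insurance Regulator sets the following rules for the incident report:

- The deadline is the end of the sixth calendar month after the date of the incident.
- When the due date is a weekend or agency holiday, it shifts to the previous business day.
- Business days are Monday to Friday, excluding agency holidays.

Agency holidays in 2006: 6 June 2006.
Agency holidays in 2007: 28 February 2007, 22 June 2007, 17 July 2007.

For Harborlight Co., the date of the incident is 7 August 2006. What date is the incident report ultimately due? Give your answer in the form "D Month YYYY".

The sixth month after 7 August 2006 is February 2007, whose last day is 28 February 2007.
28 February 2007 is a listed holiday; the preceding business day is 27 February 2007 (Tuesday).
So the filing is due 27 February 2007.

27 February 2007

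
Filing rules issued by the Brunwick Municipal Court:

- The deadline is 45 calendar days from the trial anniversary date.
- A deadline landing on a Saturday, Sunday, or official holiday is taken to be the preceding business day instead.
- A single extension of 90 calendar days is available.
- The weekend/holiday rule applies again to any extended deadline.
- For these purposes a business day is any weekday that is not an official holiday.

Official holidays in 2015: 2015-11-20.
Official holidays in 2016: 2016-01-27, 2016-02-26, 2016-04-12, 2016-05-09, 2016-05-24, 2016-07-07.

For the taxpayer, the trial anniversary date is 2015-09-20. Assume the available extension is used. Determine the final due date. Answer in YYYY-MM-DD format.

Adding 45 calendar days to 2015-09-20 gives 2015-11-04.
2015-11-04 (Wednesday) is already a business day.
With the 90-day extension, 2015-11-04 becomes 2016-02-02.
2016-02-02 (Tuesday) is already a business day.
The final due date is 2016-02-02.

2016-02-02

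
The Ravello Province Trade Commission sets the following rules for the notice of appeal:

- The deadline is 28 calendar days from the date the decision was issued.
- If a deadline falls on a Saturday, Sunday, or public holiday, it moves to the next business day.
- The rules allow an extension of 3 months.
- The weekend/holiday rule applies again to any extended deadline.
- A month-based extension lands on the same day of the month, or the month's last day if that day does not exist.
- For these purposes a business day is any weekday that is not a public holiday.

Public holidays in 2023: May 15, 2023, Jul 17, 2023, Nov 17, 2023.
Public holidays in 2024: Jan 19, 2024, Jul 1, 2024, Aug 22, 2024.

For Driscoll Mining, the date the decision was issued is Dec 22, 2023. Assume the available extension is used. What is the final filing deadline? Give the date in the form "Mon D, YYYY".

Trigger date Dec 22, 2023 + 28 calendar days = Jan 19, 2024.
Jan 19, 2024 is a listed holiday; the next business day is Jan 22, 2024 (Monday).
Applying the 3 months extension: 3 months after Jan 22, 2024 is Apr 22, 2024.
Since Apr 22, 2024 is a Monday and not a holiday, the date is unchanged.
The final due date is Apr 22, 2024.

Apr 22, 2024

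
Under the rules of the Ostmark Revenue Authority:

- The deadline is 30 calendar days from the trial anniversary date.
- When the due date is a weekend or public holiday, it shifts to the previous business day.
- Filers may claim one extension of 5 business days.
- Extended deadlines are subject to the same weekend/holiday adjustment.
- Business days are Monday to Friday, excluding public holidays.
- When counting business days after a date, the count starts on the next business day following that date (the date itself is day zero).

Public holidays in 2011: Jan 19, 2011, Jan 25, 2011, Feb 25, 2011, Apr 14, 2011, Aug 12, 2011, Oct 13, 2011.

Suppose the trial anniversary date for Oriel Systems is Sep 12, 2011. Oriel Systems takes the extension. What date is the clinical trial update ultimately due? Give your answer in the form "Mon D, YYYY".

Oct 20, 2011

Trigger date Sep 12, 2011 + 30 calendar days = Oct 12, 2011.
Since Oct 12, 2011 is a Wednesday and not a holiday, the date is unchanged.
The 5-business-day extension runs from Oct 12, 2011 to Oct 20, 2011.
Since Oct 20, 2011 is a Thursday and not a holiday, the date is unchanged.
Final deadline: Oct 20, 2011.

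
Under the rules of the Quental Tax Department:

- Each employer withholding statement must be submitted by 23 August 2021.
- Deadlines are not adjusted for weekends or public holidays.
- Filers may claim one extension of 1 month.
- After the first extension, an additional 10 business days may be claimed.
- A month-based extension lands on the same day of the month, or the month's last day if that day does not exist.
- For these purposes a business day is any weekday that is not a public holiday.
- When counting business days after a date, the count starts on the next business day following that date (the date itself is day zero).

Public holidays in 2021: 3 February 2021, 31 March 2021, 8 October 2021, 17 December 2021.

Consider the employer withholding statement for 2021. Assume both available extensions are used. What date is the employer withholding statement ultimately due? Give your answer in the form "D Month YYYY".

Start from the fixed due date, 23 August 2021.
No adjustment is made for weekends or holidays, so 23 August 2021 stands.
The 1 month extension carries 23 August 2021 to 23 September 2021.
No adjustment is made for weekends or holidays, so 23 September 2021 stands.
The 10-business-day extension runs from 23 September 2021 to 7 October 2021.
7 October 2021 falls on a Thursday. The rules make no weekend/holiday allowance, so it remains 7 October 2021.
So the filing is due 7 October 2021.

7 October 2021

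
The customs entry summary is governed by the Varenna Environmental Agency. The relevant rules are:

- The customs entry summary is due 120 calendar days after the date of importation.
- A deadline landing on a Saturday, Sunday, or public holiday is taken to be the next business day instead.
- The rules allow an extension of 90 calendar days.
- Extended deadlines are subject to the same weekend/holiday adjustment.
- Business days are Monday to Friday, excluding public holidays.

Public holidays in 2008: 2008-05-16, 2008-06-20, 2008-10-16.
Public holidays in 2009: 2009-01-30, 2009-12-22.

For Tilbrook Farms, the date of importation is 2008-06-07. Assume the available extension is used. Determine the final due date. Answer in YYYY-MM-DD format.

2009-01-05

Adding 120 calendar days to 2008-06-07 gives 2008-10-05.
2008-10-05 falls on a Sunday. Rolling to the next business day gives 2008-10-06, a Monday.
The 90-calendar-day extension moves the deadline from 2008-10-06 to 2009-01-04.
2009-01-04 is a Sunday; the next business day is 2009-01-05 (Monday).
The final due date is 2009-01-05.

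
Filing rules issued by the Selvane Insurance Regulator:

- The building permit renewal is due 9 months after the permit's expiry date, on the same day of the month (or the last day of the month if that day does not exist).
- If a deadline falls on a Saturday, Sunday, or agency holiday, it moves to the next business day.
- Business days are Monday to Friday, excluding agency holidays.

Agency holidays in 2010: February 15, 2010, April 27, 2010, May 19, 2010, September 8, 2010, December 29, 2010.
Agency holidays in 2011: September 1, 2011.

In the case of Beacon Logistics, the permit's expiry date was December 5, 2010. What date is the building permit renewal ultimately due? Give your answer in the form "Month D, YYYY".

September 5, 2011

9 months from December 5, 2010 is September 5, 2011.
Since September 5, 2011 is a Monday and not a holiday, the date is unchanged.
Final deadline: September 5, 2011.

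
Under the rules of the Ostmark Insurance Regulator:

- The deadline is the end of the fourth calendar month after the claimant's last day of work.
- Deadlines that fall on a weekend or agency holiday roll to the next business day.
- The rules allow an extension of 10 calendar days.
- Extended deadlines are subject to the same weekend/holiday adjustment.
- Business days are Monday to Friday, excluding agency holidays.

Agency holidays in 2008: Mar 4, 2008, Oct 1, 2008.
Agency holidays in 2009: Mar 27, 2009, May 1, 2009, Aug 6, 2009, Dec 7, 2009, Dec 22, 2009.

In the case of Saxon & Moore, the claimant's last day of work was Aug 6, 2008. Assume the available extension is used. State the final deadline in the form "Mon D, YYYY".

4 months after Aug 6, 2008 is December 2008; that month ends on Dec 31, 2008.
Dec 31, 2008 (Wednesday) is already a business day.
Add the 10 calendar-day extension to Dec 31, 2008: Jan 10, 2009.
Because Jan 10, 2009 is a Saturday, the deadline becomes Jan 12, 2009 (Monday).
So the filing is due Jan 12, 2009.

Jan 12, 2009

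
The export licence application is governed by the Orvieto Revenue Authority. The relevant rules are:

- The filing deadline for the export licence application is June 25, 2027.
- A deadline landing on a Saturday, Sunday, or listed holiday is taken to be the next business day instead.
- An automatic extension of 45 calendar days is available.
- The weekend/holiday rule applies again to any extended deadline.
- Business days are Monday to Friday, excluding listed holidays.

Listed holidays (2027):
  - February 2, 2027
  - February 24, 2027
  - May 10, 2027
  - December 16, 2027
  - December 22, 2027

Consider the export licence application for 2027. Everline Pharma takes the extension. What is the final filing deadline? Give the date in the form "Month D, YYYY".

The stated deadline is June 25, 2027.
June 25, 2027 falls on a Friday, which is a business day, so no adjustment is needed.
With the 45-day extension, June 25, 2027 becomes August 9, 2027.
August 9, 2027 is a Monday and not a listed holiday, so it stands.
Final deadline: August 9, 2027.

August 9, 2027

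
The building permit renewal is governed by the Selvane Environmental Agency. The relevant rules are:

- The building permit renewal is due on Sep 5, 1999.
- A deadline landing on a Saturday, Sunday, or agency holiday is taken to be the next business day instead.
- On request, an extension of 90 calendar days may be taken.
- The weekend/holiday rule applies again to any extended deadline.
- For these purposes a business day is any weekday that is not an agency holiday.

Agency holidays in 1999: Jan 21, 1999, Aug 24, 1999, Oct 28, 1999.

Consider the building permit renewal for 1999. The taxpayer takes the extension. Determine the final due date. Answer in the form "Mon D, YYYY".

Dec 6, 1999

The stated deadline is Sep 5, 1999.
Sep 5, 1999 falls on a Sunday. Rolling to the next business day gives Sep 6, 1999, a Monday.
Add the 90 calendar-day extension to Sep 6, 1999: Dec 5, 1999.
Dec 5, 1999 falls on a Sunday. Rolling to the next business day gives Dec 6, 1999, a Monday.
Deadline: Dec 6, 1999.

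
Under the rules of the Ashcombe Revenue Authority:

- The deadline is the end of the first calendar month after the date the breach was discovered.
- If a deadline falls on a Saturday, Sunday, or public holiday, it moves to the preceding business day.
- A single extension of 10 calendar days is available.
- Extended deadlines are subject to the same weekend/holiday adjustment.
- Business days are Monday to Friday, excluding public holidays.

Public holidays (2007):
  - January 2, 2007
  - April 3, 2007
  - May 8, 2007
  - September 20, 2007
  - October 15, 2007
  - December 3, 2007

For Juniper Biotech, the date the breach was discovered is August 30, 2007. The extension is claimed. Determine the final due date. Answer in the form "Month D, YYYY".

October 8, 2007

1 month after August 30, 2007 falls in September 2007; the last day of that month is September 30, 2007.
September 30, 2007 is a Sunday, so it moves to the preceding business day, September 28, 2007 (Friday).
With the 10-day extension, September 28, 2007 becomes October 8, 2007.
October 8, 2007 falls on a Monday, which is a business day, so no adjustment is needed.
Deadline: October 8, 2007.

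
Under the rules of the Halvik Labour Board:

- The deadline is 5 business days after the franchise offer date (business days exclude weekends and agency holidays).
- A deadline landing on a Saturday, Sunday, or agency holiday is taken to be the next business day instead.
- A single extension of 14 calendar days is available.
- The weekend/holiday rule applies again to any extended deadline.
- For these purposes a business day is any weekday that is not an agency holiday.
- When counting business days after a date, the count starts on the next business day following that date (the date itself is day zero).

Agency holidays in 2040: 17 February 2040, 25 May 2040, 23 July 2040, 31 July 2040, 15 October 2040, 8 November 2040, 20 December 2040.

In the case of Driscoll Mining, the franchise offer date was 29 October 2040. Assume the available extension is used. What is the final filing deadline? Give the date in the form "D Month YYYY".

Starting the day after 29 October 2040 and counting 5 business days lands on 5 November 2040.
5 November 2040 (Monday) is already a business day.
The 14-calendar-day extension moves the deadline from 5 November 2040 to 19 November 2040.
19 November 2040 is a Monday and not a listed holiday, so it stands.
So the filing is due 19 November 2040.

19 November 2040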